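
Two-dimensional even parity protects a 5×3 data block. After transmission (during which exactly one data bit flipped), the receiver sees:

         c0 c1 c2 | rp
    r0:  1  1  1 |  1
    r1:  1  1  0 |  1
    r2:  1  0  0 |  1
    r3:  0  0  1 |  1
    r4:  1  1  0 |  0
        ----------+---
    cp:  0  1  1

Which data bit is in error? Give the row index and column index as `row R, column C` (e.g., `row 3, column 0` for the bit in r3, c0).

Recompute each row's even parity and compare to rp:
  r0: data parity 1, sent rp 1 → ok
  r1: data parity 0, sent rp 1 → mismatch
  r2: data parity 1, sent rp 1 → ok
  r3: data parity 1, sent rp 1 → ok
  r4: data parity 0, sent rp 0 → ok
Recompute each column's even parity and compare to cp:
  c0: data parity 0, sent cp 0 → ok
  c1: data parity 1, sent cp 1 → ok
  c2: data parity 0, sent cp 1 → mismatch
Exactly one row (r1) and one column (c2) fail → the flipped bit is at their intersection.

row 1, column 2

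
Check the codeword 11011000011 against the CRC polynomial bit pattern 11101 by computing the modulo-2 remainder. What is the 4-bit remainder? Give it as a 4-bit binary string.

Modulo-2 division of 11011000011 by 11101:
  pos 0: 11011 XOR 11101 = 00110
  pos 2: 11000 XOR 11101 = 00101
  pos 4: 10100 XOR 11101 = 01001
  pos 5: 10011 XOR 11101 = 01110
  pos 6: 11101 XOR 11101 = 00000
Remainder = 0000 (zero — the frame passes the CRC check).

0000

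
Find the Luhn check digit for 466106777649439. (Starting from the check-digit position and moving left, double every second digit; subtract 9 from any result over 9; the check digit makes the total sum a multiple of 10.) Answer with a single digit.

Partial digits right→left: 9 3 4 9 4 6 7 7 7 6 0 1 6 6 4
Double every second digit counting from the check-digit position (so the 1st, 3rd, 5th, ... of the partial from the right).
  doubled (with −9 where >9): 9 8 8 5 5 0 3 8 → sum 46
  kept as-is: 3 9 6 7 6 1 6 → sum 38
Total = 46 + 38 = 84.
Check digit = (10 − (84 mod 10)) mod 10 = 6.

6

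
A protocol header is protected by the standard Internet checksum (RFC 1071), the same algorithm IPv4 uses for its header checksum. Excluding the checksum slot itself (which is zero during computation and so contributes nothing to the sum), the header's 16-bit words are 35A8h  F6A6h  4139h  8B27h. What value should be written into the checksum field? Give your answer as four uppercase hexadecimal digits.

One's-complement addition (fold any carry out of bit 15 back into bit 0):
  0x35A8 + 0xF6A6 = 0x12C4E → wrap carry → 0x2C4F
  0x2C4F + 0x4139 = 0x06D88
  0x6D88 + 0x8B27 = 0x0F8AF
One's-complement sum = 0xF8AF.
Checksum = ~0xF8AF & 0xFFFF = 0x0750.

0750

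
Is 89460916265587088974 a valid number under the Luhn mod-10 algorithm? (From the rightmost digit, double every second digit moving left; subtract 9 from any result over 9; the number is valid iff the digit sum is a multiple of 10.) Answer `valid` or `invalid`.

valid

From the right, keep odd positions and double even positions (subtract 9 from any doubled value over 9):
  doubled (positions 2,4,...): 5 7 0 7 1 4 2 0 8 7 → sum 41
  kept (positions 1,3,...): 4 9 8 7 5 6 6 9 6 9 → sum 69
Total = 110.
110 mod 10 = 0, so the number is valid.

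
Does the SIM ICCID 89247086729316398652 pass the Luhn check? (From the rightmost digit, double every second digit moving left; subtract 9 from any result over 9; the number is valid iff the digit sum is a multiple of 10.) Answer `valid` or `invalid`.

valid

From the right, keep odd positions and double even positions (subtract 9 from any doubled value over 9):
  doubled (positions 2,4,...): 1 7 6 2 9 5 7 5 4 7 → sum 53
  kept (positions 1,3,...): 2 6 9 6 3 2 6 0 4 9 → sum 47
Total = 100.
100 mod 10 = 0, so the number is valid.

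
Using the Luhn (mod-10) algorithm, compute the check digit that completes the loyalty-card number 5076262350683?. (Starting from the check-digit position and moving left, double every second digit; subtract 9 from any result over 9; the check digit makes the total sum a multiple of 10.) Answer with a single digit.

Partial digits right→left: 3 8 6 0 5 3 2 6 2 6 7 0 5
Double every second digit counting from the check-digit position (so the 1st, 3rd, 5th, ... of the partial from the right).
  doubled (with −9 where >9): 6 3 1 4 4 5 1 → sum 24
  kept as-is: 8 0 3 6 6 0 → sum 23
Total = 24 + 23 = 47.
Check digit = (10 − (47 mod 10)) mod 10 = 3.

3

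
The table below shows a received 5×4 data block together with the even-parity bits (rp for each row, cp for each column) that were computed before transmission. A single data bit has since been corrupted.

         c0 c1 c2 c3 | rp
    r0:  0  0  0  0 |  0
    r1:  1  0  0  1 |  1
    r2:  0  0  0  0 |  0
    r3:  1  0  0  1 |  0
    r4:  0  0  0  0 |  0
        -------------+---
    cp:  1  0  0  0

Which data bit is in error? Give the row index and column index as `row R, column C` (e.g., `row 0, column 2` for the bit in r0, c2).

row 1, column 0

Recompute each row's even parity and compare to rp:
  r0: data parity 0, sent rp 0 → ok
  r1: data parity 0, sent rp 1 → mismatch
  r2: data parity 0, sent rp 0 → ok
  r3: data parity 0, sent rp 0 → ok
  r4: data parity 0, sent rp 0 → ok
Recompute each column's even parity and compare to cp:
  c0: data parity 0, sent cp 1 → mismatch
  c1: data parity 0, sent cp 0 → ok
  c2: data parity 0, sent cp 0 → ok
  c3: data parity 0, sent cp 0 → ok
Exactly one row (r1) and one column (c0) fail → the flipped bit is at their intersection.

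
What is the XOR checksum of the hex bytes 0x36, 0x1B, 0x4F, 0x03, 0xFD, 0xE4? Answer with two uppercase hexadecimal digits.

XOR the bytes together:
  start with 0x36
  0x36 ⊕ 0x1B = 0x2D
  0x2D ⊕ 0x4F = 0x62
  0x62 ⊕ 0x03 = 0x61
  0x61 ⊕ 0xFD = 0x9C
  0x9C ⊕ 0xE4 = 0x78

78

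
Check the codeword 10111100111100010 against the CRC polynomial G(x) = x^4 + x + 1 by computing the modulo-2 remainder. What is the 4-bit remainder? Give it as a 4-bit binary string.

Modulo-2 division of 10111100111100010 by 10011:
  pos 0: 10111 XOR 10011 = 00100
  pos 2: 10010 XOR 10011 = 00001
  pos 6: 10111 XOR 10011 = 00100
  pos 8: 10010 XOR 10011 = 00001
  pos 12: 10010 XOR 10011 = 00001
Remainder = 0001 (nonzero — an error is detected).

0001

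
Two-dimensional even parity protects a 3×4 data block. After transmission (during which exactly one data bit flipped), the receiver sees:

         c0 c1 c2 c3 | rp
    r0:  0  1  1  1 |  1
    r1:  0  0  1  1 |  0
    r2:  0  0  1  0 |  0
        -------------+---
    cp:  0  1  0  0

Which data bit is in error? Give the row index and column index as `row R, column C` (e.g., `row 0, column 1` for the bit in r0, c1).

Recompute each row's even parity and compare to rp:
  r0: data parity 1, sent rp 1 → ok
  r1: data parity 0, sent rp 0 → ok
  r2: data parity 1, sent rp 0 → mismatch
Recompute each column's even parity and compare to cp:
  c0: data parity 0, sent cp 0 → ok
  c1: data parity 1, sent cp 1 → ok
  c2: data parity 1, sent cp 0 → mismatch
  c3: data parity 0, sent cp 0 → ok
Exactly one row (r2) and one column (c2) fail → the flipped bit is at their intersection.

row 2, column 2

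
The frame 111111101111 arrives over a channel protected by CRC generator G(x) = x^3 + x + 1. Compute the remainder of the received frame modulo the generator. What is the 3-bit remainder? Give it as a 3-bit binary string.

100

Modulo-2 division of 111111101111 by 1011:
  pos 0: 1111 XOR 1011 = 0100
  pos 1: 1001 XOR 1011 = 0010
  pos 3: 1011 XOR 1011 = 0000
  pos 8: 1111 XOR 1011 = 0100
Remainder = 100 (nonzero — an error is detected).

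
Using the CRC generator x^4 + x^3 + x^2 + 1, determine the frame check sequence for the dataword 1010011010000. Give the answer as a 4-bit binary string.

Append 4 zeros: 10100110100000000. Divide by 11101 (XOR where the leading bit is 1):
  pos 0: 10100 XOR 11101 = 01001
  pos 1: 10011 XOR 11101 = 01110
  pos 2: 11101 XOR 11101 = 00000
  pos 8: 10000 XOR 11101 = 01101
  pos 9: 11010 XOR 11101 = 00111
  pos 11: 11100 XOR 11101 = 00001
Remainder (last 4 bits) = 0010. This is the CRC / FCS.

0010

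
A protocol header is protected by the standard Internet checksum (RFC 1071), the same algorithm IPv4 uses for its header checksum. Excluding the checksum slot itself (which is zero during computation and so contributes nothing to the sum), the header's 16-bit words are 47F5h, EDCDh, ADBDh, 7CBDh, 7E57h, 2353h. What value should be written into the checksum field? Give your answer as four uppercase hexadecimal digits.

FE16

One's-complement addition (fold any carry out of bit 15 back into bit 0):
  0x47F5 + 0xEDCD = 0x135C2 → wrap carry → 0x35C3
  0x35C3 + 0xADBD = 0x0E380
  0xE380 + 0x7CBD = 0x1603D → wrap carry → 0x603E
  0x603E + 0x7E57 = 0x0DE95
  0xDE95 + 0x2353 = 0x101E8 → wrap carry → 0x01E9
One's-complement sum = 0x01E9.
Checksum = ~0x01E9 & 0xFFFF = 0xFE16.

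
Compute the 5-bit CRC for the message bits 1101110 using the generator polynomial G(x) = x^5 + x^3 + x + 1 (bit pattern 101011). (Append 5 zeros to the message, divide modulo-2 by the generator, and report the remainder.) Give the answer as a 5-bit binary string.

00001

Append 5 zeros: 110111000000. Divide by 101011 (XOR where the leading bit is 1):
  pos 0: 110111 XOR 101011 = 011100
  pos 1: 111000 XOR 101011 = 010011
  pos 2: 100110 XOR 101011 = 001101
  pos 4: 110100 XOR 101011 = 011111
  pos 5: 111110 XOR 101011 = 010101
  pos 6: 101010 XOR 101011 = 000001
Remainder (last 5 bits) = 00001. This is the CRC / FCS.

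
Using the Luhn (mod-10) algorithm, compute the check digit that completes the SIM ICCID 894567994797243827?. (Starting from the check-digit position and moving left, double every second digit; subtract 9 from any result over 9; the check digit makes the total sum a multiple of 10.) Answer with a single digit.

9

Partial digits right→left: 7 2 8 3 4 2 7 9 7 4 9 9 7 6 5 4 9 8
Double every second digit counting from the check-digit position (so the 1st, 3rd, 5th, ... of the partial from the right).
  doubled (with −9 where >9): 5 7 8 5 5 9 5 1 9 → sum 54
  kept as-is: 2 3 2 9 4 9 6 4 8 → sum 47
Total = 54 + 47 = 101.
Check digit = (10 − (101 mod 10)) mod 10 = 9.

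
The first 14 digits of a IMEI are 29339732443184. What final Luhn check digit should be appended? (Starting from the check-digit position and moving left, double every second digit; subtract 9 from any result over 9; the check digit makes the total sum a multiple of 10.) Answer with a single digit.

Partial digits right→left: 4 8 1 3 4 4 2 3 7 9 3 3 9 2
Double every second digit counting from the check-digit position (so the 1st, 3rd, 5th, ... of the partial from the right).
  doubled (with −9 where >9): 8 2 8 4 5 6 9 → sum 42
  kept as-is: 8 3 4 3 9 3 2 → sum 32
Total = 42 + 32 = 74.
Check digit = (10 − (74 mod 10)) mod 10 = 6.

6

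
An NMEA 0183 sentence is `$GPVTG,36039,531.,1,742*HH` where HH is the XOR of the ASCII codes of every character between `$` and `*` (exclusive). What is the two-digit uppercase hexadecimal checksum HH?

XOR the ASCII codes of the payload characters:
  'G' = 0x47 → acc = 0x47
  'P' = 0x50 → acc = 0x17
  'V' = 0x56 → acc = 0x41
  'T' = 0x54 → acc = 0x15
  'G' = 0x47 → acc = 0x52
  ',' = 0x2C → acc = 0x7E
  '3' = 0x33 → acc = 0x4D
  '6' = 0x36 → acc = 0x7B
  '0' = 0x30 → acc = 0x4B
  '3' = 0x33 → acc = 0x78
  '9' = 0x39 → acc = 0x41
  ',' = 0x2C → acc = 0x6D
  '5' = 0x35 → acc = 0x58
  '3' = 0x33 → acc = 0x6B
  '1' = 0x31 → acc = 0x5A
  '.' = 0x2E → acc = 0x74
  ',' = 0x2C → acc = 0x58
  '1' = 0x31 → acc = 0x69
  ',' = 0x2C → acc = 0x45
  '7' = 0x37 → acc = 0x72
  '4' = 0x34 → acc = 0x46
  '2' = 0x32 → acc = 0x74
Checksum = 0x74.

74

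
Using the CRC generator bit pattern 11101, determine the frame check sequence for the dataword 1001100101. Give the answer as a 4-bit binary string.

Append 4 zeros: 10011001010000. Divide by 11101 (XOR where the leading bit is 1):
  pos 0: 10011 XOR 11101 = 01110
  pos 1: 11100 XOR 11101 = 00001
  pos 5: 10101 XOR 11101 = 01000
  pos 6: 10000 XOR 11101 = 01101
  pos 7: 11010 XOR 11101 = 00111
  pos 9: 11100 XOR 11101 = 00001
Remainder (last 4 bits) = 0001. This is the CRC / FCS.

0001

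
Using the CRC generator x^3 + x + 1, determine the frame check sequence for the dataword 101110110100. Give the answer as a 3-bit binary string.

Append 3 zeros: 101110110100000. Divide by 1011 (XOR where the leading bit is 1):
  pos 0: 1011 XOR 1011 = 0000
  pos 4: 1011 XOR 1011 = 0000
  pos 9: 1000 XOR 1011 = 0011
  pos 11: 1100 XOR 1011 = 0111
Remainder (last 3 bits) = 111. This is the CRC / FCS.

111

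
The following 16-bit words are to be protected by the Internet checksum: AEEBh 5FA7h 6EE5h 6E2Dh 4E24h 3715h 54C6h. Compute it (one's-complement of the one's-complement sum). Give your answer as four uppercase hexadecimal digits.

3A5A

One's-complement addition (fold any carry out of bit 15 back into bit 0):
  0xAEEB + 0x5FA7 = 0x10E92 → wrap carry → 0x0E93
  0x0E93 + 0x6EE5 = 0x07D78
  0x7D78 + 0x6E2D = 0x0EBA5
  0xEBA5 + 0x4E24 = 0x139C9 → wrap carry → 0x39CA
  0x39CA + 0x3715 = 0x070DF
  0x70DF + 0x54C6 = 0x0C5A5
One's-complement sum = 0xC5A5.
Checksum = ~0xC5A5 & 0xFFFF = 0x3A5A.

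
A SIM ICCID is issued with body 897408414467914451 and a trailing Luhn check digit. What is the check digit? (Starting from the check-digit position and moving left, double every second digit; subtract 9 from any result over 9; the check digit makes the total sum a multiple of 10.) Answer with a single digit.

Partial digits right→left: 1 5 4 4 1 9 7 6 4 4 1 4 8 0 4 7 9 8
Double every second digit counting from the check-digit position (so the 1st, 3rd, 5th, ... of the partial from the right).
  doubled (with −9 where >9): 2 8 2 5 8 2 7 8 9 → sum 51
  kept as-is: 5 4 9 6 4 4 0 7 8 → sum 47
Total = 51 + 47 = 98.
Check digit = (10 − (98 mod 10)) mod 10 = 2.

2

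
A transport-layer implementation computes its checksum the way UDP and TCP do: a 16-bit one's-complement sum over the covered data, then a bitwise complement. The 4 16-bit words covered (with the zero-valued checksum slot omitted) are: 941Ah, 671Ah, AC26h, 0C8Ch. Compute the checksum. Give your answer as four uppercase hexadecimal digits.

One's-complement addition (fold any carry out of bit 15 back into bit 0):
  0x941A + 0x671A = 0x0FB34
  0xFB34 + 0xAC26 = 0x1A75A → wrap carry → 0xA75B
  0xA75B + 0x0C8C = 0x0B3E7
One's-complement sum = 0xB3E7.
Checksum = ~0xB3E7 & 0xFFFF = 0x4C18.

4C18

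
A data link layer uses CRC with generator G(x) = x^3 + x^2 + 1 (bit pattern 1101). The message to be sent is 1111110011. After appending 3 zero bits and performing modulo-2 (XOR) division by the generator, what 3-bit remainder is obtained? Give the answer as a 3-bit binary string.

Append 3 zeros: 1111110011000. Divide by 1101 (XOR where the leading bit is 1):
  pos 0: 1111 XOR 1101 = 0010
  pos 2: 1011 XOR 1101 = 0110
  pos 3: 1100 XOR 1101 = 0001
  pos 6: 1011 XOR 1101 = 0110
  pos 7: 1100 XOR 1101 = 0001
Remainder (last 3 bits) = 100. This is the CRC / FCS.

100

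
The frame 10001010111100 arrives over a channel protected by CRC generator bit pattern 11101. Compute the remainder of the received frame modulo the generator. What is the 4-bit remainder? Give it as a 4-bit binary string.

1101

Modulo-2 division of 10001010111100 by 11101:
  pos 0: 10001 XOR 11101 = 01100
  pos 1: 11000 XOR 11101 = 00101
  pos 3: 10110 XOR 11101 = 01011
  pos 4: 10111 XOR 11101 = 01010
  pos 5: 10101 XOR 11101 = 01000
  pos 6: 10001 XOR 11101 = 01100
  pos 7: 11001 XOR 11101 = 00100
  pos 9: 10000 XOR 11101 = 01101
Remainder = 1101 (nonzero — an error is detected).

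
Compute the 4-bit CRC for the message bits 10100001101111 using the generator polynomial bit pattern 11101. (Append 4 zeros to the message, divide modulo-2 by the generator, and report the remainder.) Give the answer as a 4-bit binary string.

Append 4 zeros: 101000011011110000. Divide by 11101 (XOR where the leading bit is 1):
  pos 0: 10100 XOR 11101 = 01001
  pos 1: 10010 XOR 11101 = 01111
  pos 2: 11110 XOR 11101 = 00011
  pos 5: 11110 XOR 11101 = 00011
  pos 8: 11111 XOR 11101 = 00010
  pos 11: 10100 XOR 11101 = 01001
  pos 12: 10010 XOR 11101 = 01111
  pos 13: 11110 XOR 11101 = 00011
Remainder (last 4 bits) = 0011. This is the CRC / FCS.

0011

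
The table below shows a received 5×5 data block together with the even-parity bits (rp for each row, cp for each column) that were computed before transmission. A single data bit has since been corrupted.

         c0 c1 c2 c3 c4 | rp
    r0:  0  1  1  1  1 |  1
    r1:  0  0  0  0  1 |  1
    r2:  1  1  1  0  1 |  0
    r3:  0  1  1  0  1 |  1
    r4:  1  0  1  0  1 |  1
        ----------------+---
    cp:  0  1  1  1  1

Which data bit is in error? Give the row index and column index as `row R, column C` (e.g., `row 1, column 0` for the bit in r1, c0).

row 0, column 2

Recompute each row's even parity and compare to rp:
  r0: data parity 0, sent rp 1 → mismatch
  r1: data parity 1, sent rp 1 → ok
  r2: data parity 0, sent rp 0 → ok
  r3: data parity 1, sent rp 1 → ok
  r4: data parity 1, sent rp 1 → ok
Recompute each column's even parity and compare to cp:
  c0: data parity 0, sent cp 0 → ok
  c1: data parity 1, sent cp 1 → ok
  c2: data parity 0, sent cp 1 → mismatch
  c3: data parity 1, sent cp 1 → ok
  c4: data parity 1, sent cp 1 → ok
Exactly one row (r0) and one column (c2) fail → the flipped bit is at their intersection.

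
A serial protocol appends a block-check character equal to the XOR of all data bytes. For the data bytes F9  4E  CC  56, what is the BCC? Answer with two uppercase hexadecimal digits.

2D

XOR the bytes together:
  start with 0xF9
  0xF9 ⊕ 0x4E = 0xB7
  0xB7 ⊕ 0xCC = 0x7B
  0x7B ⊕ 0x56 = 0x2D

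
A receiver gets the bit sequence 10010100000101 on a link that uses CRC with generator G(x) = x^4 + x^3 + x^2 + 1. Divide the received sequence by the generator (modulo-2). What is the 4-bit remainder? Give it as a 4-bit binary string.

Modulo-2 division of 10010100000101 by 11101:
  pos 0: 10010 XOR 11101 = 01111
  pos 1: 11111 XOR 11101 = 00010
  pos 4: 10000 XOR 11101 = 01101
  pos 5: 11010 XOR 11101 = 00111
  pos 7: 11101 XOR 11101 = 00000
Remainder = 0001 (nonzero — an error is detected).

0001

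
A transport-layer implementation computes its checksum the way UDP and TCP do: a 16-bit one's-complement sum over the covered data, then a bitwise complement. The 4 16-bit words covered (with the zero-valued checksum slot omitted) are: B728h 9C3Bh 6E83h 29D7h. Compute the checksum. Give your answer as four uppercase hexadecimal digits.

1441

One's-complement addition (fold any carry out of bit 15 back into bit 0):
  0xB728 + 0x9C3B = 0x15363 → wrap carry → 0x5364
  0x5364 + 0x6E83 = 0x0C1E7
  0xC1E7 + 0x29D7 = 0x0EBBE
One's-complement sum = 0xEBBE.
Checksum = ~0xEBBE & 0xFFFF = 0x1441.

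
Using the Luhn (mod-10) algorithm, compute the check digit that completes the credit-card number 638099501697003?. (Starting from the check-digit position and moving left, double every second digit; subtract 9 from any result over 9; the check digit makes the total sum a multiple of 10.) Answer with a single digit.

Partial digits right→left: 3 0 0 7 9 6 1 0 5 9 9 0 8 3 6
Double every second digit counting from the check-digit position (so the 1st, 3rd, 5th, ... of the partial from the right).
  doubled (with −9 where >9): 6 0 9 2 1 9 7 3 → sum 37
  kept as-is: 0 7 6 0 9 0 3 → sum 25
Total = 37 + 25 = 62.
Check digit = (10 − (62 mod 10)) mod 10 = 8.

8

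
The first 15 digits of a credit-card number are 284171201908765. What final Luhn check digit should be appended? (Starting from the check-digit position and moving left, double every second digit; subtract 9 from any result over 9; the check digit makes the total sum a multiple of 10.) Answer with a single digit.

8

Partial digits right→left: 5 6 7 8 0 9 1 0 2 1 7 1 4 8 2
Double every second digit counting from the check-digit position (so the 1st, 3rd, 5th, ... of the partial from the right).
  doubled (with −9 where >9): 1 5 0 2 4 5 8 4 → sum 29
  kept as-is: 6 8 9 0 1 1 8 → sum 33
Total = 29 + 33 = 62.
Check digit = (10 − (62 mod 10)) mod 10 = 8.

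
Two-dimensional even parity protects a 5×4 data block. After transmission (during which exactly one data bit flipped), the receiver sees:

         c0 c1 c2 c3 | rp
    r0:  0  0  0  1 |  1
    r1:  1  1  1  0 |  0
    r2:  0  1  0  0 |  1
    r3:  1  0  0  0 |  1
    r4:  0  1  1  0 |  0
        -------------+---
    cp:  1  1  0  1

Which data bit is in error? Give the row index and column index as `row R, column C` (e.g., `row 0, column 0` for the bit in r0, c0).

row 1, column 0

Recompute each row's even parity and compare to rp:
  r0: data parity 1, sent rp 1 → ok
  r1: data parity 1, sent rp 0 → mismatch
  r2: data parity 1, sent rp 1 → ok
  r3: data parity 1, sent rp 1 → ok
  r4: data parity 0, sent rp 0 → ok
Recompute each column's even parity and compare to cp:
  c0: data parity 0, sent cp 1 → mismatch
  c1: data parity 1, sent cp 1 → ok
  c2: data parity 0, sent cp 0 → ok
  c3: data parity 1, sent cp 1 → ok
Exactly one row (r1) and one column (c0) fail → the flipped bit is at their intersection.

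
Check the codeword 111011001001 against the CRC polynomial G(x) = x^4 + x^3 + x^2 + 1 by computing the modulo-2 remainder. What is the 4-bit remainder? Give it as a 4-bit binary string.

Modulo-2 division of 111011001001 by 11101:
  pos 0: 11101 XOR 11101 = 00000
  pos 5: 10010 XOR 11101 = 01111
  pos 6: 11110 XOR 11101 = 00011
Remainder = 0111 (nonzero — an error is detected).

0111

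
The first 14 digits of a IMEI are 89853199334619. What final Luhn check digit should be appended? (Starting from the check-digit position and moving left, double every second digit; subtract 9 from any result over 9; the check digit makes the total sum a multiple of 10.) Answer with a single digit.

5

Partial digits right→left: 9 1 6 4 3 3 9 9 1 3 5 8 9 8
Double every second digit counting from the check-digit position (so the 1st, 3rd, 5th, ... of the partial from the right).
  doubled (with −9 where >9): 9 3 6 9 2 1 9 → sum 39
  kept as-is: 1 4 3 9 3 8 8 → sum 36
Total = 39 + 36 = 75.
Check digit = (10 − (75 mod 10)) mod 10 = 5.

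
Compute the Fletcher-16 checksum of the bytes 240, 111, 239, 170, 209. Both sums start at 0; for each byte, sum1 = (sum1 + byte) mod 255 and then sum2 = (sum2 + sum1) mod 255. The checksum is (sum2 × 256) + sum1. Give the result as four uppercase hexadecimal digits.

Running sums (mod 255):
  after byte 0 (240): sum1=240, sum2=240
  after byte 1 (111): sum1=96, sum2=81
  after byte 2 (239): sum1=80, sum2=161
  after byte 3 (170): sum1=250, sum2=156
  after byte 4 (209): sum1=204, sum2=105
Checksum = sum2·256 + sum1 = 105·256 + 204 = 27084 = 0x69CC.

69CC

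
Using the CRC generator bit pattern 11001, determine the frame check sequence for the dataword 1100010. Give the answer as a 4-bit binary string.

0100

Append 4 zeros: 11000100000. Divide by 11001 (XOR where the leading bit is 1):
  pos 0: 11000 XOR 11001 = 00001
  pos 4: 11000 XOR 11001 = 00001
Remainder (last 4 bits) = 0100. This is the CRC / FCS.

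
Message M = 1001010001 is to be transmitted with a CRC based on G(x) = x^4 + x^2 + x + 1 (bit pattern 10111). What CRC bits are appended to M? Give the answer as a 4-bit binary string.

0110

Append 4 zeros: 10010100010000. Divide by 10111 (XOR where the leading bit is 1):
  pos 0: 10010 XOR 10111 = 00101
  pos 2: 10110 XOR 10111 = 00001
  pos 6: 10010 XOR 10111 = 00101
  pos 8: 10100 XOR 10111 = 00011
Remainder (last 4 bits) = 0110. This is the CRC / FCS.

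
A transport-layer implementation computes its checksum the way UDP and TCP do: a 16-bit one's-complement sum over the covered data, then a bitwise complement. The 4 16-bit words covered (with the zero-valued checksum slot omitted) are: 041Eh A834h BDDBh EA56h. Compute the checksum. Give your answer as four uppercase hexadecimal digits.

One's-complement addition (fold any carry out of bit 15 back into bit 0):
  0x041E + 0xA834 = 0x0AC52
  0xAC52 + 0xBDDB = 0x16A2D → wrap carry → 0x6A2E
  0x6A2E + 0xEA56 = 0x15484 → wrap carry → 0x5485
One's-complement sum = 0x5485.
Checksum = ~0x5485 & 0xFFFF = 0xAB7A.

AB7A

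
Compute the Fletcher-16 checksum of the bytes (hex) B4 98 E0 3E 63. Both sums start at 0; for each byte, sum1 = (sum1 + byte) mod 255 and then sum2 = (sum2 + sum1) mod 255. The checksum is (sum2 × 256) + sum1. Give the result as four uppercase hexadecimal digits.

6CCF

Running sums (mod 255):
  after byte 0 (B4): sum1=180, sum2=180
  after byte 1 (98): sum1=77, sum2=2
  after byte 2 (E0): sum1=46, sum2=48
  after byte 3 (3E): sum1=108, sum2=156
  after byte 4 (63): sum1=207, sum2=108
Checksum = sum2·256 + sum1 = 108·256 + 207 = 27855 = 0x6CCF.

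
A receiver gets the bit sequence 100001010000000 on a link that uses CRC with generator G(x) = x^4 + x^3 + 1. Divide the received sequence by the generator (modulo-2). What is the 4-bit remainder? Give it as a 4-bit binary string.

Modulo-2 division of 100001010000000 by 11001:
  pos 0: 10000 XOR 11001 = 01001
  pos 1: 10011 XOR 11001 = 01010
  pos 2: 10100 XOR 11001 = 01101
  pos 3: 11011 XOR 11001 = 00010
  pos 6: 10000 XOR 11001 = 01001
  pos 7: 10010 XOR 11001 = 01011
  pos 8: 10110 XOR 11001 = 01111
  pos 9: 11110 XOR 11001 = 00111
Remainder = 1110 (nonzero — an error is detected).

1110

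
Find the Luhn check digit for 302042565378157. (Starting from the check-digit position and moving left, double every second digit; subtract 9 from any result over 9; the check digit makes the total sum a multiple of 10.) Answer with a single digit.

Partial digits right→left: 7 5 1 8 7 3 5 6 5 2 4 0 2 0 3
Double every second digit counting from the check-digit position (so the 1st, 3rd, 5th, ... of the partial from the right).
  doubled (with −9 where >9): 5 2 5 1 1 8 4 6 → sum 32
  kept as-is: 5 8 3 6 2 0 0 → sum 24
Total = 32 + 24 = 56.
Check digit = (10 − (56 mod 10)) mod 10 = 4.

4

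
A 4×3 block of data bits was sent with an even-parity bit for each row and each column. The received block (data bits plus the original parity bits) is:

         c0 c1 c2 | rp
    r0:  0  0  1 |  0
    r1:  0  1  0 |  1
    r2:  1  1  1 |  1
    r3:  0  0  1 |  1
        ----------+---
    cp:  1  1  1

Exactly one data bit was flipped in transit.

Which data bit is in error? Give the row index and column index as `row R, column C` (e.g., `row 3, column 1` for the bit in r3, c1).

row 0, column 1

Recompute each row's even parity and compare to rp:
  r0: data parity 1, sent rp 0 → mismatch
  r1: data parity 1, sent rp 1 → ok
  r2: data parity 1, sent rp 1 → ok
  r3: data parity 1, sent rp 1 → ok
Recompute each column's even parity and compare to cp:
  c0: data parity 1, sent cp 1 → ok
  c1: data parity 0, sent cp 1 → mismatch
  c2: data parity 1, sent cp 1 → ok
Exactly one row (r0) and one column (c1) fail → the flipped bit is at their intersection.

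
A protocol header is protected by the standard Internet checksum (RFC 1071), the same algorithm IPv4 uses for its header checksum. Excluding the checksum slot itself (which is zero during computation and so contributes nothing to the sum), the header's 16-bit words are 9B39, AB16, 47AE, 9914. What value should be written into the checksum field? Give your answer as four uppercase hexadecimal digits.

One's-complement addition (fold any carry out of bit 15 back into bit 0):
  0x9B39 + 0xAB16 = 0x1464F → wrap carry → 0x4650
  0x4650 + 0x47AE = 0x08DFE
  0x8DFE + 0x9914 = 0x12712 → wrap carry → 0x2713
One's-complement sum = 0x2713.
Checksum = ~0x2713 & 0xFFFF = 0xD8EC.

D8EC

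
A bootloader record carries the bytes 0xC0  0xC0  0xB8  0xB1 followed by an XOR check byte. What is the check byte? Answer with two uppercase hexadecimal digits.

XOR the bytes together:
  start with 0xC0
  0xC0 ⊕ 0xC0 = 0x00
  0x00 ⊕ 0xB8 = 0xB8
  0xB8 ⊕ 0xB1 = 0x09

09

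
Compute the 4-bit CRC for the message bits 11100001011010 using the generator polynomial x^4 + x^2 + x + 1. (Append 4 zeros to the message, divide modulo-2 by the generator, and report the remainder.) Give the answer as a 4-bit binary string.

Append 4 zeros: 111000010110100000. Divide by 10111 (XOR where the leading bit is 1):
  pos 0: 11100 XOR 10111 = 01011
  pos 1: 10110 XOR 10111 = 00001
  pos 5: 10101 XOR 10111 = 00010
  pos 8: 10101 XOR 10111 = 00010
  pos 11: 10000 XOR 10111 = 00111
  pos 13: 11100 XOR 10111 = 01011
Remainder (last 4 bits) = 1011. This is the CRC / FCS.

1011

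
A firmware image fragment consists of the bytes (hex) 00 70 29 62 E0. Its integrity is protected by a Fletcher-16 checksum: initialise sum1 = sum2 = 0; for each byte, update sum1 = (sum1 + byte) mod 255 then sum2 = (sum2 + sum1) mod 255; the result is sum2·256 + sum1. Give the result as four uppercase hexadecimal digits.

Running sums (mod 255):
  after byte 0 (00): sum1=0, sum2=0
  after byte 1 (70): sum1=112, sum2=112
  after byte 2 (29): sum1=153, sum2=10
  after byte 3 (62): sum1=251, sum2=6
  after byte 4 (E0): sum1=220, sum2=226
Checksum = sum2·256 + sum1 = 226·256 + 220 = 58076 = 0xE2DC.

E2DC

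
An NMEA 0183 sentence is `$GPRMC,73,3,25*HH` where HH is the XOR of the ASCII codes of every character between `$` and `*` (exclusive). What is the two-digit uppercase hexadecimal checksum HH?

XOR the ASCII codes of the payload characters:
  'G' = 0x47 → acc = 0x47
  'P' = 0x50 → acc = 0x17
  'R' = 0x52 → acc = 0x45
  'M' = 0x4D → acc = 0x08
  'C' = 0x43 → acc = 0x4B
  ',' = 0x2C → acc = 0x67
  '7' = 0x37 → acc = 0x50
  '3' = 0x33 → acc = 0x63
  ',' = 0x2C → acc = 0x4F
  '3' = 0x33 → acc = 0x7C
  ',' = 0x2C → acc = 0x50
  '2' = 0x32 → acc = 0x62
  '5' = 0x35 → acc = 0x57
Checksum = 0x57.

57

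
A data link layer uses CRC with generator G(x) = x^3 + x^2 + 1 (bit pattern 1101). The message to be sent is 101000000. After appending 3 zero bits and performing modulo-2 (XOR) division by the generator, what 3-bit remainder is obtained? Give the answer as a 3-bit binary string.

011

Append 3 zeros: 101000000000. Divide by 1101 (XOR where the leading bit is 1):
  pos 0: 1010 XOR 1101 = 0111
  pos 1: 1110 XOR 1101 = 0011
  pos 3: 1100 XOR 1101 = 0001
  pos 6: 1000 XOR 1101 = 0101
  pos 7: 1010 XOR 1101 = 0111
  pos 8: 1110 XOR 1101 = 0011
Remainder (last 3 bits) = 011. This is the CRC / FCS.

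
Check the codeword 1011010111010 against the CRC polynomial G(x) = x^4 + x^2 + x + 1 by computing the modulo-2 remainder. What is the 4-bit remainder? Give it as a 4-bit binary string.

0000

Modulo-2 division of 1011010111010 by 10111:
  pos 0: 10110 XOR 10111 = 00001
  pos 4: 11011 XOR 10111 = 01100
  pos 5: 11001 XOR 10111 = 01110
  pos 6: 11100 XOR 10111 = 01011
  pos 7: 10111 XOR 10111 = 00000
Remainder = 0000 (zero — the frame passes the CRC check).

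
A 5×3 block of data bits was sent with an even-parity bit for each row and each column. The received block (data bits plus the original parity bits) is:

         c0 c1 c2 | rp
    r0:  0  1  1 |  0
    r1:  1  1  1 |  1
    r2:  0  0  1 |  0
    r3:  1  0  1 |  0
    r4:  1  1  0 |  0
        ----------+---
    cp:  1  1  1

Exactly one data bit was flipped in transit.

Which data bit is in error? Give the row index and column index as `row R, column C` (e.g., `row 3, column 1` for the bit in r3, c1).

row 2, column 2

Recompute each row's even parity and compare to rp:
  r0: data parity 0, sent rp 0 → ok
  r1: data parity 1, sent rp 1 → ok
  r2: data parity 1, sent rp 0 → mismatch
  r3: data parity 0, sent rp 0 → ok
  r4: data parity 0, sent rp 0 → ok
Recompute each column's even parity and compare to cp:
  c0: data parity 1, sent cp 1 → ok
  c1: data parity 1, sent cp 1 → ok
  c2: data parity 0, sent cp 1 → mismatch
Exactly one row (r2) and one column (c2) fail → the flipped bit is at their intersection.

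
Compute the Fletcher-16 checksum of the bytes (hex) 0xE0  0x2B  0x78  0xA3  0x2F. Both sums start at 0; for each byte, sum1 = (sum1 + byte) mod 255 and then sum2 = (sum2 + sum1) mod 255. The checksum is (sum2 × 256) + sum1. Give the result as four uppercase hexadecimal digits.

Running sums (mod 255):
  after byte 0 (0xE0): sum1=224, sum2=224
  after byte 1 (0x2B): sum1=12, sum2=236
  after byte 2 (0x78): sum1=132, sum2=113
  after byte 3 (0xA3): sum1=40, sum2=153
  after byte 4 (0x2F): sum1=87, sum2=240
Checksum = sum2·256 + sum1 = 240·256 + 87 = 61527 = 0xF057.

F057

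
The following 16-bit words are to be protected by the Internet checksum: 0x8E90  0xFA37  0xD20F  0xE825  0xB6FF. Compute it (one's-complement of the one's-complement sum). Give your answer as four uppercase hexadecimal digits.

One's-complement addition (fold any carry out of bit 15 back into bit 0):
  0x8E90 + 0xFA37 = 0x188C7 → wrap carry → 0x88C8
  0x88C8 + 0xD20F = 0x15AD7 → wrap carry → 0x5AD8
  0x5AD8 + 0xE825 = 0x142FD → wrap carry → 0x42FE
  0x42FE + 0xB6FF = 0x0F9FD
One's-complement sum = 0xF9FD.
Checksum = ~0xF9FD & 0xFFFF = 0x0602.

0602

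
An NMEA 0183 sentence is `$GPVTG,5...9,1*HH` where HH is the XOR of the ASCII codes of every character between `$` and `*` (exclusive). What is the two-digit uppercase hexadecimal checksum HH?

41

XOR the ASCII codes of the payload characters:
  'G' = 0x47 → acc = 0x47
  'P' = 0x50 → acc = 0x17
  'V' = 0x56 → acc = 0x41
  'T' = 0x54 → acc = 0x15
  'G' = 0x47 → acc = 0x52
  ',' = 0x2C → acc = 0x7E
  '5' = 0x35 → acc = 0x4B
  '.' = 0x2E → acc = 0x65
  '.' = 0x2E → acc = 0x4B
  '.' = 0x2E → acc = 0x65
  '9' = 0x39 → acc = 0x5C
  ',' = 0x2C → acc = 0x70
  '1' = 0x31 → acc = 0x41
Checksum = 0x41.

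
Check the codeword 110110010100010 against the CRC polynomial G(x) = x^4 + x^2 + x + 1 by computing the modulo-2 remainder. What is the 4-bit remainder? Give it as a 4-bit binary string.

Modulo-2 division of 110110010100010 by 10111:
  pos 0: 11011 XOR 10111 = 01100
  pos 1: 11000 XOR 10111 = 01111
  pos 2: 11110 XOR 10111 = 01001
  pos 3: 10011 XOR 10111 = 00100
  pos 5: 10001 XOR 10111 = 00110
  pos 7: 11000 XOR 10111 = 01111
  pos 8: 11110 XOR 10111 = 01001
  pos 9: 10011 XOR 10111 = 00100
Remainder = 1000 (nonzero — an error is detected).

1000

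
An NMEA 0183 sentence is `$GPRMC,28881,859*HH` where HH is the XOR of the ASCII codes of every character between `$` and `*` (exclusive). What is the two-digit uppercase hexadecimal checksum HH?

XOR the ASCII codes of the payload characters:
  'G' = 0x47 → acc = 0x47
  'P' = 0x50 → acc = 0x17
  'R' = 0x52 → acc = 0x45
  'M' = 0x4D → acc = 0x08
  'C' = 0x43 → acc = 0x4B
  ',' = 0x2C → acc = 0x67
  '2' = 0x32 → acc = 0x55
  '8' = 0x38 → acc = 0x6D
  '8' = 0x38 → acc = 0x55
  '8' = 0x38 → acc = 0x6D
  '1' = 0x31 → acc = 0x5C
  ',' = 0x2C → acc = 0x70
  '8' = 0x38 → acc = 0x48
  '5' = 0x35 → acc = 0x7D
  '9' = 0x39 → acc = 0x44
Checksum = 0x44.

44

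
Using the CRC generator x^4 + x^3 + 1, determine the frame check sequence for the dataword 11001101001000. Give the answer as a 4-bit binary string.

Append 4 zeros: 110011010010000000. Divide by 11001 (XOR where the leading bit is 1):
  pos 0: 11001 XOR 11001 = 00000
  pos 5: 10100 XOR 11001 = 01101
  pos 6: 11011 XOR 11001 = 00010
  pos 9: 10000 XOR 11001 = 01001
  pos 10: 10010 XOR 11001 = 01011
  pos 11: 10110 XOR 11001 = 01111
  pos 12: 11110 XOR 11001 = 00111
Remainder (last 4 bits) = 1110. This is the CRC / FCS.

1110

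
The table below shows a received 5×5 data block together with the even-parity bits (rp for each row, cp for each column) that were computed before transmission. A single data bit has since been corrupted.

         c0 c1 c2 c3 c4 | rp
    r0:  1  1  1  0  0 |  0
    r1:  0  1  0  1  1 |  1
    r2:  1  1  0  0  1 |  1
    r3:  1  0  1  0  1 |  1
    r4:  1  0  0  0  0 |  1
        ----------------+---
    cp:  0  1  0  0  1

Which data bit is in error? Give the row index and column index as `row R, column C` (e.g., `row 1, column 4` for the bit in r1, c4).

row 0, column 3

Recompute each row's even parity and compare to rp:
  r0: data parity 1, sent rp 0 → mismatch
  r1: data parity 1, sent rp 1 → ok
  r2: data parity 1, sent rp 1 → ok
  r3: data parity 1, sent rp 1 → ok
  r4: data parity 1, sent rp 1 → ok
Recompute each column's even parity and compare to cp:
  c0: data parity 0, sent cp 0 → ok
  c1: data parity 1, sent cp 1 → ok
  c2: data parity 0, sent cp 0 → ok
  c3: data parity 1, sent cp 0 → mismatch
  c4: data parity 1, sent cp 1 → ok
Exactly one row (r0) and one column (c3) fail → the flipped bit is at their intersection.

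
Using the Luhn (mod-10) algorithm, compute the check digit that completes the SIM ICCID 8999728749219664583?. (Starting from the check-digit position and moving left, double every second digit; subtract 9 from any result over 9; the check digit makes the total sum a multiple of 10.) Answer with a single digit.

Partial digits right→left: 3 8 5 4 6 6 9 1 2 9 4 7 8 2 7 9 9 9 8
Double every second digit counting from the check-digit position (so the 1st, 3rd, 5th, ... of the partial from the right).
  doubled (with −9 where >9): 6 1 3 9 4 8 7 5 9 7 → sum 59
  kept as-is: 8 4 6 1 9 7 2 9 9 → sum 55
Total = 59 + 55 = 114.
Check digit = (10 − (114 mod 10)) mod 10 = 6.

6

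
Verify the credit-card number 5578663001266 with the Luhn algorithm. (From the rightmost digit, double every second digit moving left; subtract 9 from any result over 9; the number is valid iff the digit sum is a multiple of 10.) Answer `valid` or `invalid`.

From the right, keep odd positions and double even positions (subtract 9 from any doubled value over 9):
  doubled (positions 2,4,...): 3 2 0 3 7 1 → sum 16
  kept (positions 1,3,...): 6 2 0 3 6 7 5 → sum 29
Total = 45.
45 mod 10 = 5, so the number is invalid.

invalid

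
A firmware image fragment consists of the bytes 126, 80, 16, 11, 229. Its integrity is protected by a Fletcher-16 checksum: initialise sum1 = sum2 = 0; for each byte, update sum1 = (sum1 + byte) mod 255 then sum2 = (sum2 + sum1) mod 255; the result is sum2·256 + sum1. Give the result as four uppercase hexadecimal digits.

Running sums (mod 255):
  after byte 0 (126): sum1=126, sum2=126
  after byte 1 (80): sum1=206, sum2=77
  after byte 2 (16): sum1=222, sum2=44
  after byte 3 (11): sum1=233, sum2=22
  after byte 4 (229): sum1=207, sum2=229
Checksum = sum2·256 + sum1 = 229·256 + 207 = 58831 = 0xE5CF.

E5CF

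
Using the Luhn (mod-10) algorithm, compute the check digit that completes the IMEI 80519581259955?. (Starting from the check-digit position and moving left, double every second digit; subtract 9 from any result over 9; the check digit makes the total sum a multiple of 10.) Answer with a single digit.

Partial digits right→left: 5 5 9 9 5 2 1 8 5 9 1 5 0 8
Double every second digit counting from the check-digit position (so the 1st, 3rd, 5th, ... of the partial from the right).
  doubled (with −9 where >9): 1 9 1 2 1 2 0 → sum 16
  kept as-is: 5 9 2 8 9 5 8 → sum 46
Total = 16 + 46 = 62.
Check digit = (10 − (62 mod 10)) mod 10 = 8.

8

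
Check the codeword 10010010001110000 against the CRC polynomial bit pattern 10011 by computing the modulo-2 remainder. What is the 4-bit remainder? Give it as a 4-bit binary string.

Modulo-2 division of 10010010001110000 by 10011:
  pos 0: 10010 XOR 10011 = 00001
  pos 4: 10100 XOR 10011 = 00111
  pos 6: 11101 XOR 10011 = 01110
  pos 7: 11101 XOR 10011 = 01110
  pos 8: 11101 XOR 10011 = 01110
  pos 9: 11100 XOR 10011 = 01111
  pos 10: 11110 XOR 10011 = 01101
  pos 11: 11010 XOR 10011 = 01001
  pos 12: 10010 XOR 10011 = 00001
Remainder = 0001 (nonzero — an error is detected).

0001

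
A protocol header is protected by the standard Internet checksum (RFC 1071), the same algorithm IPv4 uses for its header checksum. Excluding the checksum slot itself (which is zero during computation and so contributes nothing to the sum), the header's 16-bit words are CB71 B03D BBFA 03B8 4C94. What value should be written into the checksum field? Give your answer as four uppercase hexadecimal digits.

One's-complement addition (fold any carry out of bit 15 back into bit 0):
  0xCB71 + 0xB03D = 0x17BAE → wrap carry → 0x7BAF
  0x7BAF + 0xBBFA = 0x137A9 → wrap carry → 0x37AA
  0x37AA + 0x03B8 = 0x03B62
  0x3B62 + 0x4C94 = 0x087F6
One's-complement sum = 0x87F6.
Checksum = ~0x87F6 & 0xFFFF = 0x7809.

7809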